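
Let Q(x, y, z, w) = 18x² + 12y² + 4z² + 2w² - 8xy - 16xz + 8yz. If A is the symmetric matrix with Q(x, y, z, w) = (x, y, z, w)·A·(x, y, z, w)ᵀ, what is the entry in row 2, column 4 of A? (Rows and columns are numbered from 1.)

The coefficient of y·w in Q is 0. For a symmetric A this equals A[2,4] + A[4,2] = 2·A[2,4].
So A[2,4] = 0/2 = 0.

0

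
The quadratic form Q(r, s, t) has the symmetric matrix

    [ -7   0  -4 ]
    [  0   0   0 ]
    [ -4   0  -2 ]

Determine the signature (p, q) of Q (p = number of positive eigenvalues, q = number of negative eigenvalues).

(1, 1)

Row-reducing A symmetrically gives the diagonal entries -7, 0, 2/7.
Counting signs: 1 positive, 1 negative, 1 zero.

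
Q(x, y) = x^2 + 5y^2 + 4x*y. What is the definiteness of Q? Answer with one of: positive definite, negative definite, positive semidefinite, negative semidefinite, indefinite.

positive definite

The symmetric matrix of Q is A = [[1, 2], [2, 5]].
Leading principal minors: Δ_1 = 1, Δ_2 = 1.
All leading principal minors are positive, so by Sylvester's criterion Q is positive definite.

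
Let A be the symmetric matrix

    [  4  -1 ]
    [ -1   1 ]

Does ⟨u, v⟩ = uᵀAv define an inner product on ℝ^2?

yes

For the 2×2 matrix [[4, -1], [-1, 1]]: det = 4·1 − (-1)² = 3, trace = 5.
det > 0 so both eigenvalues share the sign of the trace; trace = 5 > 0 ⇒ both positive.
⟨·,·⟩ is an inner product exactly when A is positive definite.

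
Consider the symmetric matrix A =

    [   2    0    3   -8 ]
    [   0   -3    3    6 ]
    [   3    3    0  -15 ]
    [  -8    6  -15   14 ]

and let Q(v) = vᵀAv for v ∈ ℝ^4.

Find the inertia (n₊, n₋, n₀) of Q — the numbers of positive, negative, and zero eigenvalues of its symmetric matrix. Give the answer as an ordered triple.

(1, 2, 1)

Congruent diagonalization of A (simultaneous row and column reduction) yields pivots 2, -3, -3/2, 0.
That gives 1 positive, 2 negative, 1 zero pivots.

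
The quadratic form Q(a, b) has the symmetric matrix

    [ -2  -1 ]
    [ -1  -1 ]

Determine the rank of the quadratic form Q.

Row-reducing A symmetrically gives the diagonal entries -2, -1/2.
That gives 2 negative pivots.
The rank is the number of nonzero pivots: 2.

2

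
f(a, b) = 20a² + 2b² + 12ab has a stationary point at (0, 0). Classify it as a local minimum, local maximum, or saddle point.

The Hessian at the origin is H = [[40, 12], [12, 4]].
det H = 40·4 − (12)² = 16 > 0 and H[1,1] = 40 > 0, so H is positive definite.
Therefore the origin is a local minimum.

local minimum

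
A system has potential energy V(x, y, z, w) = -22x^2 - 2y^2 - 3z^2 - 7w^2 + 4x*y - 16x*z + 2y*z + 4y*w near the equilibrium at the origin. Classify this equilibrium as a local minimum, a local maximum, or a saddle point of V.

The Hessian at the origin is H = [[-44, 4, -16, 0], [4, -4, 2, 4], [-16, 2, -6, 0], [0, 4, 0, -14]].
Row-reducing H symmetrically gives the diagonal entries -44, -40/11, -1/10, -6.
Counting signs: 4 negative.
H is negative definite, so the origin is a strict local maximum.

local maximum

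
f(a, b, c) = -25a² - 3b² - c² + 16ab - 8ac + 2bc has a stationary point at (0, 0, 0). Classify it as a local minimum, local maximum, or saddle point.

The Hessian at the origin is H = [[-50, 16, -8], [16, -6, 2], [-8, 2, -2]].
Symmetric row and column elimination reduces H to a congruent diagonal form with pivots -50, -22/25, -4/11.
That gives 3 negative pivots.
H is negative definite, so the origin is a strict local maximum.

local maximum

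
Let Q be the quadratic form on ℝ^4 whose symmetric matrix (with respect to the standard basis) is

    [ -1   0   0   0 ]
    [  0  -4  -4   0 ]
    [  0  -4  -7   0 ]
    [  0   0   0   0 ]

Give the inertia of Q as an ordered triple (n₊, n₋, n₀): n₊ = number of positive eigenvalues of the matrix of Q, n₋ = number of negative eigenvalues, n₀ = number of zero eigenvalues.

(0, 3, 1)

Symmetric row and column elimination reduces A to a congruent diagonal form with pivots -1, -4, -3, 0.
So there are 3 negative, 1 zero pivots.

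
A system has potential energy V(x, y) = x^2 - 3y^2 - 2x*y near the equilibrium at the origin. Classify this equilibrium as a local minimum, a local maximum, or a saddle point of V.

saddle point

The Hessian at the origin is H = [[2, -2], [-2, -6]].
det H = 2·-6 − (-2)² = -16 < 0, so H is indefinite.
Therefore the origin is a saddle point.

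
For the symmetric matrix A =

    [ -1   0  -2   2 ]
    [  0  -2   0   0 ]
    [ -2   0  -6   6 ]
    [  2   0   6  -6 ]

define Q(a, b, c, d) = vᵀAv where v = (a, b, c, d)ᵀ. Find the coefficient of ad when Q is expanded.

The coefficient of ad is A[1,4] + A[4,1] = 2·2 = 4.

4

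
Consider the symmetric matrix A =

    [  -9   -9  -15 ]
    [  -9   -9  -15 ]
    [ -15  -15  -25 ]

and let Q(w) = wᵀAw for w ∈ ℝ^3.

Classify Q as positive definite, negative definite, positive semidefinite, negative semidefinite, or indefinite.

negative semidefinite

Symmetric row and column elimination reduces A to a congruent diagonal form with pivots -9, 0, 0.
Counting signs: 1 negative, 2 zero.
Hence Q is negative semidefinite.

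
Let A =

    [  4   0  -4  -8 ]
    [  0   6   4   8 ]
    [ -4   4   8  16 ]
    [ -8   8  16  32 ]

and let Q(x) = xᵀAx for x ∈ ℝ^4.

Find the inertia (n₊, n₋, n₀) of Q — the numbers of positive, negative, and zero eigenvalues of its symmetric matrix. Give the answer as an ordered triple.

(3, 0, 1)

Symmetric row and column elimination reduces A to a congruent diagonal form with pivots 4, 6, 4/3, 0.
That gives 3 positive, 1 zero pivots.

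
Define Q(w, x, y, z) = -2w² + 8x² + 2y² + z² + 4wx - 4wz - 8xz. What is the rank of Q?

The symmetric matrix is A = [[-2, 2, 0, -2], [2, 8, 0, -4], [0, 0, 2, 0], [-2, -4, 0, 1]].
An LDLᵀ factorisation of A has diagonal entries -2, 10, 2, -3/5.
So there are 2 positive, 2 negative pivots.
The rank is the number of nonzero pivots: 4.

4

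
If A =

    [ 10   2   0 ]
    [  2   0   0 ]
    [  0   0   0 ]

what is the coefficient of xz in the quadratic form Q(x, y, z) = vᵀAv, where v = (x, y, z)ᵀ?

0

The coefficient of xz is A[1,3] + A[3,1] = 2·0 = 0.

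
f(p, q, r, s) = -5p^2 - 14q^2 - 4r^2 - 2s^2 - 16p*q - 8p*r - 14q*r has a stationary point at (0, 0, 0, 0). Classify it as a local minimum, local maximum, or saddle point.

local maximum

The Hessian at the origin is H = [[-10, -16, -8, 0], [-16, -28, -14, 0], [-8, -14, -8, 0], [0, 0, 0, -4]].
Row-reducing H symmetrically gives the diagonal entries -10, -12/5, -1, -4.
Counting signs: 4 negative.
H is negative definite, so the origin is a strict local maximum.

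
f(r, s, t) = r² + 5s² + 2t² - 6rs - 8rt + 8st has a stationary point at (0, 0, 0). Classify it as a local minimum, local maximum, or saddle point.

saddle point

The Hessian at the origin is H = [[2, -6, -8], [-6, 10, 8], [-8, 8, 4]].
Symmetric row and column elimination reduces H to a congruent diagonal form with pivots 2, -8, 4.
That gives 2 positive, 1 negative pivots.
H is indefinite, so the origin is a saddle point.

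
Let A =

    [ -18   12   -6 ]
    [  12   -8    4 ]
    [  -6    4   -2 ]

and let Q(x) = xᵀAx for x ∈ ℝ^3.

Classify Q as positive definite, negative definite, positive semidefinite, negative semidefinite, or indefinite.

Row-reducing A symmetrically gives the diagonal entries -18, 0, 0.
That gives 1 negative, 2 zero pivots.
Hence Q is negative semidefinite.

negative semidefinite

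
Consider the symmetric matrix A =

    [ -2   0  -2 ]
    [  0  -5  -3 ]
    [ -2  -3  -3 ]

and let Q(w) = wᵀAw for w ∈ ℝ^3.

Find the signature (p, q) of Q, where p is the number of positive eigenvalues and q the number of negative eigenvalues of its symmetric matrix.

(1, 2)

An LDLᵀ factorisation of A has diagonal entries -2, -5, 4/5.
Counting signs: 1 positive, 2 negative.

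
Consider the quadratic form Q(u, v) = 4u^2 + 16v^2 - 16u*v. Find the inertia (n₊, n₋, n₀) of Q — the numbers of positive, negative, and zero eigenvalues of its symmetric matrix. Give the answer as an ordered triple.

The symmetric matrix is A = [[4, -8], [-8, 16]].
Congruent diagonalization of A (simultaneous row and column reduction) yields pivots 4, 0.
So there are 1 positive, 1 zero pivots.

(1, 0, 1)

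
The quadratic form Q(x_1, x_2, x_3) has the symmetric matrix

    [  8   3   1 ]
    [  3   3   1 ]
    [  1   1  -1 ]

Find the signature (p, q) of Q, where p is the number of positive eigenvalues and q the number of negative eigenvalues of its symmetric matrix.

Applying the same elementary operations to the rows and columns of A produces a congruent diagonal matrix with entries 8, 15/8, -4/3.
That gives 2 positive, 1 negative pivots.

(2, 1)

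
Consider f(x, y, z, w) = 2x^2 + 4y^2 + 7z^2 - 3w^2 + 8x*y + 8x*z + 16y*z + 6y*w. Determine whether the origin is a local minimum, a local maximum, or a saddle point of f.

The Hessian at the origin is H = [[4, 8, 8, 0], [8, 8, 16, 6], [8, 16, 14, 0], [0, 6, 0, -6]].
Congruent diagonalization of H (simultaneous row and column reduction) yields pivots 4, -8, -2, -3/2.
So there are 1 positive, 3 negative pivots.
H is indefinite, so the origin is a saddle point.

saddle point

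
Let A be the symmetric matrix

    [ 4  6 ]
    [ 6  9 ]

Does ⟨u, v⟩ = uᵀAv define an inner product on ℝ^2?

no

For the 2×2 matrix [[4, 6], [6, 9]]: det = 4·9 − (6)² = 0, trace = 13.
det = 0 so one eigenvalue is zero; the form is semidefinite with the sign of the trace.
⟨·,·⟩ is an inner product exactly when A is positive definite.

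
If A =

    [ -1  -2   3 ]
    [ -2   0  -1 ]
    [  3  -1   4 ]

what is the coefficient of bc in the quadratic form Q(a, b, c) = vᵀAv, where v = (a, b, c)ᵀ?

The coefficient of bc is A[2,3] + A[3,2] = 2·(-1) = -2.

-2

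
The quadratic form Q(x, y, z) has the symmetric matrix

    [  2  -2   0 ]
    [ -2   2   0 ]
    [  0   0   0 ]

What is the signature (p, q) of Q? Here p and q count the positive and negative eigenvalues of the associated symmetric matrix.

(1, 0)

Symmetric row and column elimination reduces A to a congruent diagonal form with pivots 2, 0, 0.
Counting signs: 1 positive, 2 zero.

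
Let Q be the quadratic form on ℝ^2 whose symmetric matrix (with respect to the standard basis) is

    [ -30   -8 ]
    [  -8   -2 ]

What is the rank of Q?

Congruent diagonalization of A (simultaneous row and column reduction) yields pivots -30, 2/15.
So there are 1 positive, 1 negative pivots.
The rank is the number of nonzero pivots: 2.

2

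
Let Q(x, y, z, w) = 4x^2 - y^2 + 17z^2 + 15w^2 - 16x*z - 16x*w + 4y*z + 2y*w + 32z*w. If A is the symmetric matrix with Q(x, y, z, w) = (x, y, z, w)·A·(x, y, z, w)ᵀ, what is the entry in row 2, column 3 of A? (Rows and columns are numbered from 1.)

The coefficient of y·z in Q is 4. For a symmetric A this equals A[2,3] + A[3,2] = 2·A[2,3].
So A[2,3] = 4/2 = 2.

2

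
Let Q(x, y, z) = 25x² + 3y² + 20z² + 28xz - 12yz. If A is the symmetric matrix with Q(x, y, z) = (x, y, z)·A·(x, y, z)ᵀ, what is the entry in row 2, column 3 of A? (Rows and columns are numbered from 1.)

-6

The coefficient of y·z in Q is -12. For a symmetric A this equals A[2,3] + A[3,2] = 2·A[2,3].
So A[2,3] = -12/2 = -6.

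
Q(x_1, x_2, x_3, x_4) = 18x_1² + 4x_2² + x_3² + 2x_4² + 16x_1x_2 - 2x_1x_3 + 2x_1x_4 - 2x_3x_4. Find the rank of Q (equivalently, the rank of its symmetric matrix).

4

The symmetric matrix is A = [[18, 8, -1, 1], [8, 4, 0, 0], [-1, 0, 1, -1], [1, 0, -1, 2]].
Row-reducing A symmetrically gives the diagonal entries 18, 4/9, 1/2, 1.
Counting signs: 4 positive.
The rank is the number of nonzero pivots: 4.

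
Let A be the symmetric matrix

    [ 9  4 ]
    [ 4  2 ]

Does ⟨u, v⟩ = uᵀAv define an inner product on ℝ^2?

For the 2×2 matrix [[9, 4], [4, 2]]: det = 9·2 − (4)² = 2, trace = 11.
det > 0 so both eigenvalues share the sign of the trace; trace = 11 > 0 ⇒ both positive.
⟨·,·⟩ is an inner product exactly when A is positive definite.

yes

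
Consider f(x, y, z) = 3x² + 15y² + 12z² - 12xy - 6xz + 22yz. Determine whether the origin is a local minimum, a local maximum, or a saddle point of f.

The Hessian at the origin is H = [[6, -12, -6], [-12, 30, 22], [-6, 22, 24]].
Congruent diagonalization of H (simultaneous row and column reduction) yields pivots 6, 6, 4/3.
So there are 3 positive pivots.
H is positive definite, so the origin is a strict local minimum.

local minimum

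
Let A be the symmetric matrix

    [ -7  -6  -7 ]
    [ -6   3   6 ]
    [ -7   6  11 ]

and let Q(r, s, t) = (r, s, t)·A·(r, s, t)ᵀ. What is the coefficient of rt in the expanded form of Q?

The coefficient of rt is A[1,3] + A[3,1] = 2·(-7) = -14.

-14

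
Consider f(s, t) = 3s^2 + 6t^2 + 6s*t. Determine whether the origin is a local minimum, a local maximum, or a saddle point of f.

The Hessian at the origin is H = [[6, 6], [6, 12]].
det H = 6·12 − (6)² = 36 > 0 and H[1,1] = 6 > 0, so H is positive definite.
Therefore the origin is a local minimum.

local minimum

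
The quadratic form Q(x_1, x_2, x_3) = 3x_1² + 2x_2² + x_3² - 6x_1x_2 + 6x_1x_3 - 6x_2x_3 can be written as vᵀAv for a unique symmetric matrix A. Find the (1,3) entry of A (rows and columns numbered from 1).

The coefficient of x_1·x_3 in Q is 6. For a symmetric A this equals A[1,3] + A[3,1] = 2·A[1,3].
So A[1,3] = 6/2 = 3.

3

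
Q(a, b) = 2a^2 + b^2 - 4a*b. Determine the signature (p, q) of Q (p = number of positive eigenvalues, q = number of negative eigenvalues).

The associated matrix is A = [[2, -2], [-2, 1]].
Applying the same elementary operations to the rows and columns of A produces a congruent diagonal matrix with entries 2, -1.
Counting signs: 1 positive, 1 negative.

(1, 1)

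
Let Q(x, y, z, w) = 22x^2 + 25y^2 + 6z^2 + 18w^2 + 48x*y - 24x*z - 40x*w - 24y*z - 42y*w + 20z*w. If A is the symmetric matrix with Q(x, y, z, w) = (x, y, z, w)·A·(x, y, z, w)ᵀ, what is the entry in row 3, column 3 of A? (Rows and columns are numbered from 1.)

The coefficient of z^2 in Q is 6, and that is exactly A[3,3].

6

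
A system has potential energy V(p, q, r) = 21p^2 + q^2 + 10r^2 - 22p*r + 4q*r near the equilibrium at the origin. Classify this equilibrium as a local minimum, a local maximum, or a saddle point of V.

The Hessian at the origin is H = [[42, 0, -22], [0, 2, 4], [-22, 4, 20]].
An LDLᵀ factorisation of H has diagonal entries 42, 2, 10/21.
That gives 3 positive pivots.
H is positive definite, so the origin is a strict local minimum.

local minimum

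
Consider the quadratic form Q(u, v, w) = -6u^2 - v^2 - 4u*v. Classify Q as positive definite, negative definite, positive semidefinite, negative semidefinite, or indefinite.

negative semidefinite

The symmetric matrix is A = [[-6, -2, 0], [-2, -1, 0], [0, 0, 0]].
Congruent diagonalization of A (simultaneous row and column reduction) yields pivots -6, -1/3, 0.
Counting signs: 2 negative, 1 zero.
Hence Q is negative semidefinite.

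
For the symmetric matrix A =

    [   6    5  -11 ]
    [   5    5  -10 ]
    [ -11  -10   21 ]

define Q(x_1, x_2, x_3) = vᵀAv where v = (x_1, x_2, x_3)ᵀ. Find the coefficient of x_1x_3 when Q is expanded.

-22

The coefficient of x_1x_3 is A[1,3] + A[3,1] = 2·(-11) = -22.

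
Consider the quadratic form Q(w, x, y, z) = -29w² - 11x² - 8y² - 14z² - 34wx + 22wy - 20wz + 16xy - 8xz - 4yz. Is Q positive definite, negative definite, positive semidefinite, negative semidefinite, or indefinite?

The symmetric matrix of Q is A = [[-29, -17, 11, -10], [-17, -11, 8, -4], [11, 8, -8, -2], [-10, -4, -2, -14]].
Leading principal minors: Δ_1 = -29, Δ_2 = 30, Δ_3 = -45, Δ_4 = 54.
The signs alternate starting with Δ_1 < 0, so by Sylvester's criterion Q is negative definite.

negative definite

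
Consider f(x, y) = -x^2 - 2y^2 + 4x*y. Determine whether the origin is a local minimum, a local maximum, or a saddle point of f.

The Hessian at the origin is H = [[-2, 4], [4, -4]].
det H = -2·-4 − (4)² = -8 < 0, so H is indefinite.
Therefore the origin is a saddle point.

saddle point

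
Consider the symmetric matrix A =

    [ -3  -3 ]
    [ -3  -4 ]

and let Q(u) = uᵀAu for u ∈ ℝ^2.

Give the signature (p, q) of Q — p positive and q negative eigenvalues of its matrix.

(0, 2)

An LDLᵀ factorisation of A has diagonal entries -3, -1.
Counting signs: 2 negative.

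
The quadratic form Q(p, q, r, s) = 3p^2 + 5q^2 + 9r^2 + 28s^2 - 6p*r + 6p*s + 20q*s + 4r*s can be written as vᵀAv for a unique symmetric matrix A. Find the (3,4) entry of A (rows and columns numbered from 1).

The coefficient of r·s in Q is 4. For a symmetric A this equals A[3,4] + A[4,3] = 2·A[3,4].
So A[3,4] = 4/2 = 2.

2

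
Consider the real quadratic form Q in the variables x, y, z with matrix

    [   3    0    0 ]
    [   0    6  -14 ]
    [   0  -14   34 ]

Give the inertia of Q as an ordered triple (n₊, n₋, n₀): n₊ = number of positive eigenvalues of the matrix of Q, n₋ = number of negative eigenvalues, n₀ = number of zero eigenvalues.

(3, 0, 0)

Row-reducing A symmetrically gives the diagonal entries 3, 6, 4/3.
That gives 3 positive pivots.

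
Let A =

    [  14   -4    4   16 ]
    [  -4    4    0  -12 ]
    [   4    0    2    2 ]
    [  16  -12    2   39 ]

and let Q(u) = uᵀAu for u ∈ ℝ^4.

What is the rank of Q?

4

Symmetric row and column elimination reduces A to a congruent diagonal form with pivots 14, 20/7, 2/5, 1.
Counting signs: 4 positive.
The rank is the number of nonzero pivots: 4.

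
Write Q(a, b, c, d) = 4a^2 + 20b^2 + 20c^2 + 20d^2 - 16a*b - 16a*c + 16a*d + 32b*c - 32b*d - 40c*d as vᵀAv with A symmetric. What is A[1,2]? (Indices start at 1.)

-8

The coefficient of a·b in Q is -16. For a symmetric A this equals A[1,2] + A[2,1] = 2·A[1,2].
So A[1,2] = -16/2 = -8.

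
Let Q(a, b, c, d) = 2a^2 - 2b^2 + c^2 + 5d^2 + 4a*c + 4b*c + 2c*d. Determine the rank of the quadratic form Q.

4

Write A = [[2, 0, 2, 0], [0, -2, 2, 0], [2, 2, 1, 1], [0, 0, 1, 5]].
Applying the same elementary operations to the rows and columns of A produces a congruent diagonal matrix with entries 2, -2, 1, 4.
That gives 3 positive, 1 negative pivots.
The rank is the number of nonzero pivots: 4.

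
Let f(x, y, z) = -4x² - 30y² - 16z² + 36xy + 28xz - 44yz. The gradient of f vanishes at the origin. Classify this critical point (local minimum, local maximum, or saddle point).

saddle point

The Hessian at the origin is H = [[-8, 36, 28], [36, -60, -44], [28, -44, -32]].
Applying the same elementary operations to the rows and columns of H produces a congruent diagonal matrix with entries -8, 102, 4/51.
That gives 2 positive, 1 negative pivots.
H is indefinite, so the origin is a saddle point.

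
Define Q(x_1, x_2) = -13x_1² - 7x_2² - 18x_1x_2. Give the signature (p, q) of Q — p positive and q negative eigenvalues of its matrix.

The symmetric matrix is A = [[-13, -9], [-9, -7]].
Applying the same elementary operations to the rows and columns of A produces a congruent diagonal matrix with entries -13, -10/13.
That gives 2 negative pivots.

(0, 2)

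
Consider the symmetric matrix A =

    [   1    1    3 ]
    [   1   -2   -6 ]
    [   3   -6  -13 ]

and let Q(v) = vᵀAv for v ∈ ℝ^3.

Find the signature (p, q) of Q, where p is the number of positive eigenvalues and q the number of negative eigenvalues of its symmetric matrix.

Row-reducing A symmetrically gives the diagonal entries 1, -3, 5.
Counting signs: 2 positive, 1 negative.

(2, 1)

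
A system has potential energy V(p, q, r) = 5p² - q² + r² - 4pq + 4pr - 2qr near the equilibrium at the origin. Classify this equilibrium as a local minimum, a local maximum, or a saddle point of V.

The Hessian at the origin is H = [[10, -4, 4], [-4, -2, -2], [4, -2, 2]].
Applying the same elementary operations to the rows and columns of H produces a congruent diagonal matrix with entries 10, -18/5, 4/9.
So there are 2 positive, 1 negative pivots.
H is indefinite, so the origin is a saddle point.

saddle point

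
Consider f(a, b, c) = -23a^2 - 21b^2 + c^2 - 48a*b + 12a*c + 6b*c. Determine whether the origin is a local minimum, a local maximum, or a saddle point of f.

The Hessian at the origin is H = [[-46, -48, 12], [-48, -42, 6], [12, 6, 2]].
Symmetric row and column elimination reduces H to a congruent diagonal form with pivots -46, 186/23, -4/31.
So there are 1 positive, 2 negative pivots.
H is indefinite, so the origin is a saddle point.

saddle point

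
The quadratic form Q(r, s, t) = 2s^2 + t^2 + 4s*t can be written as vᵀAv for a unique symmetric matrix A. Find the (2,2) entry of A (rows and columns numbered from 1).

The coefficient of s^2 in Q is 2, and that is exactly A[2,2].

2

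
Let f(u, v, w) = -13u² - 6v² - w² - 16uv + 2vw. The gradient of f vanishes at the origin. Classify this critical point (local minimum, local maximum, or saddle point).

local maximum

The Hessian at the origin is H = [[-26, -16, 0], [-16, -12, 2], [0, 2, -2]].
Symmetric row and column elimination reduces H to a congruent diagonal form with pivots -26, -28/13, -1/7.
So there are 3 negative pivots.
H is negative definite, so the origin is a strict local maximum.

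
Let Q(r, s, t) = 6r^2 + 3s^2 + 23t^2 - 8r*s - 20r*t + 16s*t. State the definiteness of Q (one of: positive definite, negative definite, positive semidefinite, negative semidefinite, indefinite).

The symmetric matrix of Q is A = [[6, -4, -10], [-4, 3, 8], [-10, 8, 23]].
Leading principal minors: Δ_1 = 6, Δ_2 = 2, Δ_3 = 2.
All leading principal minors are positive, so by Sylvester's criterion Q is positive definite.

positive definite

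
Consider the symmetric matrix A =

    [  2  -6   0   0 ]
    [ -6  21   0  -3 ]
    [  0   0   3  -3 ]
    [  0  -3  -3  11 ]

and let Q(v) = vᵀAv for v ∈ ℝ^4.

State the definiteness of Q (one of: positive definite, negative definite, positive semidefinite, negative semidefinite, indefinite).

positive definite

Leading principal minors: Δ_1 = 2, Δ_2 = 6, Δ_3 = 18, Δ_4 = 90.
All leading principal minors are positive, so by Sylvester's criterion Q is positive definite.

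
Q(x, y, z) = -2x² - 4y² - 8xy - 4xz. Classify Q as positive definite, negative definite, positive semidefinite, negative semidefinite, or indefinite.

indefinite

The symmetric matrix is A = [[-2, -4, -2], [-4, -4, 0], [-2, 0, 0]].
An LDLᵀ factorisation of A has diagonal entries -2, 4, -2.
So there are 1 positive, 2 negative pivots.
Hence Q is indefinite.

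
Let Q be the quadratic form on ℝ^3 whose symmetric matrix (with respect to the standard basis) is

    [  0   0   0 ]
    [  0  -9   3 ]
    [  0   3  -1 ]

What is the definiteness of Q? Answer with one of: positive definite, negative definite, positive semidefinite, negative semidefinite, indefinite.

Symmetric row and column elimination reduces A to a congruent diagonal form with pivots 0, -9, 0.
So there are 1 negative, 2 zero pivots.
Hence Q is negative semidefinite.

negative semidefinite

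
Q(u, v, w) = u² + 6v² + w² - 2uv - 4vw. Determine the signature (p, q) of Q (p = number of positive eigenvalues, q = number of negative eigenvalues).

The symmetric matrix is A = [[1, -1, 0], [-1, 6, -2], [0, -2, 1]].
Row-reducing A symmetrically gives the diagonal entries 1, 5, 1/5.
That gives 3 positive pivots.

(3, 0)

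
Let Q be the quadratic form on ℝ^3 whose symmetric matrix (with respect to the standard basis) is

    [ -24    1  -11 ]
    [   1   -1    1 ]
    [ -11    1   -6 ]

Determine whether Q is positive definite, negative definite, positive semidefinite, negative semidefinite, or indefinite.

negative definite

Symmetric row and column elimination reduces A to a congruent diagonal form with pivots -24, -23/24, -15/23.
That gives 3 negative pivots.
Hence Q is negative definite.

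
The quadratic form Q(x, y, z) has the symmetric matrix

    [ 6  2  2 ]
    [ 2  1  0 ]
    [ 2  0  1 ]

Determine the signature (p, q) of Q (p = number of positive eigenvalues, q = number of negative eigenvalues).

(2, 1)

An LDLᵀ factorisation of A has diagonal entries 6, 1/3, -1.
That gives 2 positive, 1 negative pivots.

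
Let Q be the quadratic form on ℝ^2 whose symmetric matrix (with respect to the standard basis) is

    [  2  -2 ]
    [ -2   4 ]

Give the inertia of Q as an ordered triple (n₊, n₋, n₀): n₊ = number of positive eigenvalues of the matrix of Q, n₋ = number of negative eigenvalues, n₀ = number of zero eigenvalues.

(2, 0, 0)

Congruent diagonalization of A (simultaneous row and column reduction) yields pivots 2, 2.
That gives 2 positive pivots.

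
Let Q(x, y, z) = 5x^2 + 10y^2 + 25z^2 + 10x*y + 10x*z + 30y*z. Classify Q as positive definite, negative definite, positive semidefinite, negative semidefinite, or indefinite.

positive semidefinite

Write A = [[5, 5, 5], [5, 10, 15], [5, 15, 25]].
Congruent diagonalization of A (simultaneous row and column reduction) yields pivots 5, 5, 0.
So there are 2 positive, 1 zero pivots.
Hence Q is positive semidefinite.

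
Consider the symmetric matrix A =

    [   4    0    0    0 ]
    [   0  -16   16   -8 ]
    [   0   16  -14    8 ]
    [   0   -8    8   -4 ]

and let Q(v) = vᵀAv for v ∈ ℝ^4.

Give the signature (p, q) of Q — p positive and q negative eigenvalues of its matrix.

(2, 1)

Applying the same elementary operations to the rows and columns of A produces a congruent diagonal matrix with entries 4, -16, 2, 0.
So there are 2 positive, 1 negative, 1 zero pivots.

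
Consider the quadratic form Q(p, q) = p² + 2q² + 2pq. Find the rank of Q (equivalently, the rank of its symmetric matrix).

2

The associated matrix is A = [[1, 1], [1, 2]].
Row-reducing A symmetrically gives the diagonal entries 1, 1.
So there are 2 positive pivots.
The rank is the number of nonzero pivots: 2.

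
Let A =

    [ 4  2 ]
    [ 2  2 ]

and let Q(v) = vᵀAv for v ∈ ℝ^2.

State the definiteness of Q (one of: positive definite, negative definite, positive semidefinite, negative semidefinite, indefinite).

positive definite

For the 2×2 matrix [[4, 2], [2, 2]]: det = 4·2 − (2)² = 4, trace = 6.
det > 0 so both eigenvalues share the sign of the trace; trace = 6 > 0 ⇒ both positive.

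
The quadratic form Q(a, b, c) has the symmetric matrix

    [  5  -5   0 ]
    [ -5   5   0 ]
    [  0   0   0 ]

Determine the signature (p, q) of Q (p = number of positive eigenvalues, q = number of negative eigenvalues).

(1, 0)

Symmetric row and column elimination reduces A to a congruent diagonal form with pivots 5, 0, 0.
Counting signs: 1 positive, 2 zero.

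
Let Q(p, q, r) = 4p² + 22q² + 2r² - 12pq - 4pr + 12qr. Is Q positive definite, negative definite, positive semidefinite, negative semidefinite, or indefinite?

The associated matrix is A = [[4, -6, -2], [-6, 22, 6], [-2, 6, 2]].
An LDLᵀ factorisation of A has diagonal entries 4, 13, 4/13.
Counting signs: 3 positive.
Hence Q is positive definite.

positive definite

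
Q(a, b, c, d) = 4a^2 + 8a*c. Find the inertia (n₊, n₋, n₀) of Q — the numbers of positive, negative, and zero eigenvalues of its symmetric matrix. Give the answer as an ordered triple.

(1, 1, 2)

The symmetric matrix is A = [[4, 0, 4, 0], [0, 0, 0, 0], [4, 0, 0, 0], [0, 0, 0, 0]].
Symmetric row and column elimination reduces A to a congruent diagonal form with pivots 4, 0, -4, 0.
So there are 1 positive, 1 negative, 2 zero pivots.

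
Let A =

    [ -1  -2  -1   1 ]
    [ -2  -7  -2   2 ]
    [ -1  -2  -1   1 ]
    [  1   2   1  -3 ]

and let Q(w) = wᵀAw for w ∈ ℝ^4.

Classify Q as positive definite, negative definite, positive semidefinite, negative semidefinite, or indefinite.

Row-reducing A symmetrically gives the diagonal entries -1, -3, 0, -2.
That gives 3 negative, 1 zero pivots.
Hence Q is negative semidefinite.

negative semidefinite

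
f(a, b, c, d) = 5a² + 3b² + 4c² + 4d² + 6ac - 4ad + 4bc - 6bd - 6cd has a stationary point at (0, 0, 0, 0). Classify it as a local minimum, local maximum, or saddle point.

local minimum

The Hessian at the origin is H = [[10, 0, 6, -4], [0, 6, 4, -6], [6, 4, 8, -6], [-4, -6, -6, 8]].
Row-reducing H symmetrically gives the diagonal entries 10, 6, 26/15, 4/13.
Counting signs: 4 positive.
H is positive definite, so the origin is a strict local minimum.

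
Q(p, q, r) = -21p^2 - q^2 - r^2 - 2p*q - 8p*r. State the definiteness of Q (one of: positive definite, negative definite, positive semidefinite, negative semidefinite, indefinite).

The symmetric matrix of Q is A = [[-21, -1, -4], [-1, -1, 0], [-4, 0, -1]].
Leading principal minors: Δ_1 = -21, Δ_2 = 20, Δ_3 = -4.
The signs alternate starting with Δ_1 < 0, so by Sylvester's criterion Q is negative definite.

negative definite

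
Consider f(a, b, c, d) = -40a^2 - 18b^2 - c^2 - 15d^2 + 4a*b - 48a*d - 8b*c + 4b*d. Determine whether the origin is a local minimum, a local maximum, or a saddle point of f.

local maximum

The Hessian at the origin is H = [[-80, 4, 0, -48], [4, -36, -8, 4], [0, -8, -2, 0], [-48, 4, 0, -30]].
Symmetric row and column elimination reduces H to a congruent diagonal form with pivots -80, -179/5, -38/179, -10/19.
Counting signs: 4 negative.
H is negative definite, so the origin is a strict local maximum.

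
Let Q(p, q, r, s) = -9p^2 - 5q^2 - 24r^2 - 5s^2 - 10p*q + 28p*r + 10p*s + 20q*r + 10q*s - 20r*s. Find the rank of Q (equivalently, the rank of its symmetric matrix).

2

The symmetric matrix is A = [[-9, -5, 14, 5], [-5, -5, 10, 5], [14, 10, -24, -10], [5, 5, -10, -5]].
Row-reducing A symmetrically gives the diagonal entries -9, -20/9, 0, 0.
Counting signs: 2 negative, 2 zero.
The rank is the number of nonzero pivots: 2.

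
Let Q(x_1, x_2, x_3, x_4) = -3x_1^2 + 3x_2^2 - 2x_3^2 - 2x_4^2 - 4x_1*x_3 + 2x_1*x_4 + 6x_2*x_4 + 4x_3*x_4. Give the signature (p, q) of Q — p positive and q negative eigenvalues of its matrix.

The associated matrix is A = [[-3, 0, -2, 1], [0, 3, 0, 3], [-2, 0, -2, 2], [1, 3, 2, -2]].
An LDLᵀ factorisation of A has diagonal entries -3, 3, -2/3, -2.
That gives 1 positive, 3 negative pivots.

(1, 3)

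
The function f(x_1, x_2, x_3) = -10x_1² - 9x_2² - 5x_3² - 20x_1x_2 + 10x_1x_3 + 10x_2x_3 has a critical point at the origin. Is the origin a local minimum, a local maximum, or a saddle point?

The Hessian at the origin is H = [[-20, -20, 10], [-20, -18, 10], [10, 10, -10]].
An LDLᵀ factorisation of H has diagonal entries -20, 2, -5.
Counting signs: 1 positive, 2 negative.
H is indefinite, so the origin is a saddle point.

saddle point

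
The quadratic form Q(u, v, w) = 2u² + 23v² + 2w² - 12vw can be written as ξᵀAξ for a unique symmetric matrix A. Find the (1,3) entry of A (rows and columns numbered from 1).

0

The coefficient of u·w in Q is 0. For a symmetric A this equals A[1,3] + A[3,1] = 2·A[1,3].
So A[1,3] = 0/2 = 0.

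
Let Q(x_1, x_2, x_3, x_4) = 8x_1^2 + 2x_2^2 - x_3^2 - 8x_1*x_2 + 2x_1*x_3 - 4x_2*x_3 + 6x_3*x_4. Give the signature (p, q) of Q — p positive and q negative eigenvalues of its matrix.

(2, 1)

The symmetric matrix is A = [[8, -4, 1, 0], [-4, 2, -2, 0], [1, -2, -1, 3], [0, 0, 3, 0]].
By Sylvester's law of inertia any congruent diagonalization of A has 2 positive, 1 negative and 1 zero entries.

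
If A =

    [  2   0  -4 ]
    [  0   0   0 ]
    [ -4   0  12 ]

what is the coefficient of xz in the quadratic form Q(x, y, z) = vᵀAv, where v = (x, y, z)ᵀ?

-8

The coefficient of xz is A[1,3] + A[3,1] = 2·(-4) = -8.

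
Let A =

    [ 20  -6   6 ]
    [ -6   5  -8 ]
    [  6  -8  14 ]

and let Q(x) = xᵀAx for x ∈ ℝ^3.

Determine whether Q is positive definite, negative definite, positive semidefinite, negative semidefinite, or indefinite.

Congruent diagonalization of A (simultaneous row and column reduction) yields pivots 20, 16/5, 3/16.
Counting signs: 3 positive.
Hence Q is positive definite.

positive definite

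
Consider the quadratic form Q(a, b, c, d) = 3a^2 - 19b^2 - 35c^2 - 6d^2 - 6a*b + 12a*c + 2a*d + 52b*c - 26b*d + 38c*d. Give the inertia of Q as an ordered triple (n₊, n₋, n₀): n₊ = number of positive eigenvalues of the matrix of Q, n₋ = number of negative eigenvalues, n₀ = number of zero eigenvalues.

(2, 2, 0)

The associated matrix is A = [[3, -3, 6, 1], [-3, -19, 26, -13], [6, 26, -35, 19], [1, -13, 19, -6]].
Congruent diagonalization of A (simultaneous row and column reduction) yields pivots 3, -22, -5/11, 2/3.
That gives 2 positive, 2 negative pivots.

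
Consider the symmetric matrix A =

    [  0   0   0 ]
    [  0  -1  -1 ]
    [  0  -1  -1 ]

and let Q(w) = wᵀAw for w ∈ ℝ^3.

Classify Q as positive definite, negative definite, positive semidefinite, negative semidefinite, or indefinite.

Row-reducing A symmetrically gives the diagonal entries 0, -1, 0.
That gives 1 negative, 2 zero pivots.
Hence Q is negative semidefinite.

negative semidefinite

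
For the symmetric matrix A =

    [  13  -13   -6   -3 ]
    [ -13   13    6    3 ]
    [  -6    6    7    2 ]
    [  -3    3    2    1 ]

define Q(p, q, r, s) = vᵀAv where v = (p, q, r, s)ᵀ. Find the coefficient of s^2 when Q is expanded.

The coefficient of s^2 is the diagonal entry A[4,4] = 1.

1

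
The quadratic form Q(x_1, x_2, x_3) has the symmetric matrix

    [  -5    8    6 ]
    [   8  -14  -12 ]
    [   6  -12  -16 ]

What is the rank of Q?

Congruent diagonalization of A (simultaneous row and column reduction) yields pivots -5, -6/5, -4.
So there are 3 negative pivots.
The rank is the number of nonzero pivots: 3.

3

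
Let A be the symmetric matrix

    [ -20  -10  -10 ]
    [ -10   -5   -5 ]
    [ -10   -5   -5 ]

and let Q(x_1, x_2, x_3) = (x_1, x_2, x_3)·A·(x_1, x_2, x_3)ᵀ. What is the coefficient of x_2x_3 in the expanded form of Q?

The coefficient of x_2x_3 is A[2,3] + A[3,2] = 2·(-5) = -10.

-10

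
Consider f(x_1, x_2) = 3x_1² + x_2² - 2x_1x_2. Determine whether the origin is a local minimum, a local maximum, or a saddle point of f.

local minimum

The Hessian at the origin is H = [[6, -2], [-2, 2]].
det H = 6·2 − (-2)² = 8 > 0 and H[1,1] = 6 > 0, so H is positive definite.
Therefore the origin is a local minimum.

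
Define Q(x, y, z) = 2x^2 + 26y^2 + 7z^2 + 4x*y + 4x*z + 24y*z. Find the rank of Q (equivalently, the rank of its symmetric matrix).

The associated matrix is A = [[2, 2, 2], [2, 26, 12], [2, 12, 7]].
Applying the same elementary operations to the rows and columns of A produces a congruent diagonal matrix with entries 2, 24, 5/6.
Counting signs: 3 positive.
The rank is the number of nonzero pivots: 3.

3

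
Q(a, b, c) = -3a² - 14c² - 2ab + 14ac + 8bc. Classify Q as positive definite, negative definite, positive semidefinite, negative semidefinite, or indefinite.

indefinite

The symmetric matrix is A = [[-3, -1, 7], [-1, 0, 4], [7, 4, -14]].
Row-reducing A symmetrically gives the diagonal entries -3, 1/3, -6.
That gives 1 positive, 2 negative pivots.
Hence Q is indefinite.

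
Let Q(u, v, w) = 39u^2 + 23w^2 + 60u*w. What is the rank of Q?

2

Write A = [[39, 0, 30], [0, 0, 0], [30, 0, 23]].
Row-reducing A symmetrically gives the diagonal entries 39, 0, -1/13.
So there are 1 positive, 1 negative, 1 zero pivots.
The rank is the number of nonzero pivots: 2.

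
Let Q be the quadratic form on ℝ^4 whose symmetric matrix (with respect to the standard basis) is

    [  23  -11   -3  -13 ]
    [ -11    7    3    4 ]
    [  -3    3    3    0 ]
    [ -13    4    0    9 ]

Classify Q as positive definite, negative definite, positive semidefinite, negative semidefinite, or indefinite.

indefinite

Applying the same elementary operations to the rows and columns of A produces a congruent diagonal matrix with entries 23, 40/23, 6/5, -5/4.
That gives 3 positive, 1 negative pivots.
Hence Q is indefinite.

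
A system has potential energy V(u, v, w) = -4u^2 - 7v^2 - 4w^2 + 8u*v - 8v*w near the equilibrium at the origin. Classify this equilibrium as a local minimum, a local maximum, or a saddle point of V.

The Hessian at the origin is H = [[-8, 8, 0], [8, -14, -8], [0, -8, -8]].
Applying the same elementary operations to the rows and columns of H produces a congruent diagonal matrix with entries -8, -6, 8/3.
That gives 1 positive, 2 negative pivots.
H is indefinite, so the origin is a saddle point.

saddle point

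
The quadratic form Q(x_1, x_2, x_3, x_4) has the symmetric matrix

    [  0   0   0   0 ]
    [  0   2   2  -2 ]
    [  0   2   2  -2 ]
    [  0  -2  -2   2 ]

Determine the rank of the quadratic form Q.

1

Symmetric row and column elimination reduces A to a congruent diagonal form with pivots 0, 2, 0, 0.
So there are 1 positive, 3 zero pivots.
The rank is the number of nonzero pivots: 1.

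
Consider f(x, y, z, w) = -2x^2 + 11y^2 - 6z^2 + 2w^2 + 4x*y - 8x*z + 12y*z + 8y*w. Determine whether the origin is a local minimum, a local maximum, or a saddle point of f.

saddle point

The Hessian at the origin is H = [[-4, 4, -8, 0], [4, 22, 12, 8], [-8, 12, -12, 0], [0, 8, 0, 4]].
Row-reducing H symmetrically gives the diagonal entries -4, 26, 44/13, 12/11.
Counting signs: 3 positive, 1 negative.
H is indefinite, so the origin is a saddle point.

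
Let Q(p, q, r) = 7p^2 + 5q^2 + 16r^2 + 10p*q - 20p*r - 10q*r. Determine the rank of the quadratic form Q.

The associated matrix is A = [[7, 5, -10], [5, 5, -5], [-10, -5, 16]].
Symmetric row and column elimination reduces A to a congruent diagonal form with pivots 7, 10/7, -3/2.
That gives 2 positive, 1 negative pivots.
The rank is the number of nonzero pivots: 3.

3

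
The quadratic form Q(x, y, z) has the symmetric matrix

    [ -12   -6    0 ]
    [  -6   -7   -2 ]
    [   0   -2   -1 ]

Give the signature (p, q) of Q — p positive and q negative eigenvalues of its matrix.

Row-reducing A symmetrically gives the diagonal entries -12, -4, 0.
That gives 2 negative, 1 zero pivots.

(0, 2)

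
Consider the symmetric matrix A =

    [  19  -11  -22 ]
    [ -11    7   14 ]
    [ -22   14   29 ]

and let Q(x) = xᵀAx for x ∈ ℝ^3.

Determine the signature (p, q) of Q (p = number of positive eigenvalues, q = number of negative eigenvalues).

(3, 0)

Congruent diagonalization of A (simultaneous row and column reduction) yields pivots 19, 12/19, 1.
Counting signs: 3 positive.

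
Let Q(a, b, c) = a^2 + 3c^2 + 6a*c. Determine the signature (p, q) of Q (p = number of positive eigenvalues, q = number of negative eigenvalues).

Write A = [[1, 0, 3], [0, 0, 0], [3, 0, 3]].
Congruent diagonalization of A (simultaneous row and column reduction) yields pivots 1, 0, -6.
Counting signs: 1 positive, 1 negative, 1 zero.

(1, 1)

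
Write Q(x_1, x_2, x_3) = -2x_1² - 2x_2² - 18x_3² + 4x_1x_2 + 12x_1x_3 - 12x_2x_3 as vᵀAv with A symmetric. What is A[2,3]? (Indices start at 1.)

-6

The coefficient of x_2·x_3 in Q is -12. For a symmetric A this equals A[2,3] + A[3,2] = 2·A[2,3].
So A[2,3] = -12/2 = -6.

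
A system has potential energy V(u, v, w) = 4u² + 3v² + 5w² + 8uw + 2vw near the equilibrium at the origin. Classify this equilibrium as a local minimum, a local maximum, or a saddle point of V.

local minimum

The Hessian at the origin is H = [[8, 0, 8], [0, 6, 2], [8, 2, 10]].
Symmetric row and column elimination reduces H to a congruent diagonal form with pivots 8, 6, 4/3.
Counting signs: 3 positive.
H is positive definite, so the origin is a strict local minimum.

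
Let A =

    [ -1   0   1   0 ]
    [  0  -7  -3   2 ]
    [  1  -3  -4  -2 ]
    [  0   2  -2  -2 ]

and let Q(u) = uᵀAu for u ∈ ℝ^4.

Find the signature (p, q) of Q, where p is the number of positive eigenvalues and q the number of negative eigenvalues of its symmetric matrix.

Row-reducing A symmetrically gives the diagonal entries -1, -7, -12/7, 10/3.
Counting signs: 1 positive, 3 negative.

(1, 3)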